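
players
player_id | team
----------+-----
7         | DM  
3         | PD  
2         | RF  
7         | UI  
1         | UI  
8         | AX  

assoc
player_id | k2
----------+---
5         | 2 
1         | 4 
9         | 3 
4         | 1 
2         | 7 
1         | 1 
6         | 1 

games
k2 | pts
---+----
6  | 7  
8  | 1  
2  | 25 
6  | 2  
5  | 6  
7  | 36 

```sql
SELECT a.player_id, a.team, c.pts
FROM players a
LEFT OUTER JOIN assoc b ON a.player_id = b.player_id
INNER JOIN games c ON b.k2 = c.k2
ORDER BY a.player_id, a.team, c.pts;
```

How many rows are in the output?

Joins associate left-to-right: players LEFT JOIN assoc on player_id gives 7 intermediate row(s).
Then INNER JOIN `games c` on k2: keep only rows whose b.k2 appears in c.
Result: 1 row(s).

1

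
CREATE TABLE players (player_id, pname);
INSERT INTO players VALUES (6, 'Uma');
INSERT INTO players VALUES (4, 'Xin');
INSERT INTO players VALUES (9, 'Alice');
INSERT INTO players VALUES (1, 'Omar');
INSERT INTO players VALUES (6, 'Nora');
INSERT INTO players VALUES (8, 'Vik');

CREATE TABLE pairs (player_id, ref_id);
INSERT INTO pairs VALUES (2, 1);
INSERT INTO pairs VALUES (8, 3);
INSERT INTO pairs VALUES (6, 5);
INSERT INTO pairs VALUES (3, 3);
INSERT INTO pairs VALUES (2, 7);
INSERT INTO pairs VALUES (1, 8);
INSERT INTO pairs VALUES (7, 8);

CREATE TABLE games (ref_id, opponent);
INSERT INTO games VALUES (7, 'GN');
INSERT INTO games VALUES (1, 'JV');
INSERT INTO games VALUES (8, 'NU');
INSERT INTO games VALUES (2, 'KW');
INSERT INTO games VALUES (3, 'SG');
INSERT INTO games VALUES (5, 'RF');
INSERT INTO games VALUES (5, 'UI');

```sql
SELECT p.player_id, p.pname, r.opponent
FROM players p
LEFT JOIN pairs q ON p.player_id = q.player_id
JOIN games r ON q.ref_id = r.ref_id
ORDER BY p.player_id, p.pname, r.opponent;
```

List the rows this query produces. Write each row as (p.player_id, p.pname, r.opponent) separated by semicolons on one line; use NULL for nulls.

(1, Omar, NU); (6, Nora, RF); (6, Nora, UI); (6, Uma, RF); (6, Uma, UI); (8, Vik, SG)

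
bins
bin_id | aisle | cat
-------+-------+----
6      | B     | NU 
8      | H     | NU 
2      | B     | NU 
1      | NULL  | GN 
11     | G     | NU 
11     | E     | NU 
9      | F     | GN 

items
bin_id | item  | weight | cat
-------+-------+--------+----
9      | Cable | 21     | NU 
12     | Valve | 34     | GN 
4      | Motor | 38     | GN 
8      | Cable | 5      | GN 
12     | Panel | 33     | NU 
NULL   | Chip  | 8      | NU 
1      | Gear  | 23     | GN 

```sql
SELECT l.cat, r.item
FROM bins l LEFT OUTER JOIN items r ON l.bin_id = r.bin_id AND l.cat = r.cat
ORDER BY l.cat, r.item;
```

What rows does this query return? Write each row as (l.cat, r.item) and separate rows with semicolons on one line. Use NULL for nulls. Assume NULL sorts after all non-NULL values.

(GN, Gear); (GN, NULL); (NU, NULL); (NU, NULL); (NU, NULL); (NU, NULL); (NU, NULL)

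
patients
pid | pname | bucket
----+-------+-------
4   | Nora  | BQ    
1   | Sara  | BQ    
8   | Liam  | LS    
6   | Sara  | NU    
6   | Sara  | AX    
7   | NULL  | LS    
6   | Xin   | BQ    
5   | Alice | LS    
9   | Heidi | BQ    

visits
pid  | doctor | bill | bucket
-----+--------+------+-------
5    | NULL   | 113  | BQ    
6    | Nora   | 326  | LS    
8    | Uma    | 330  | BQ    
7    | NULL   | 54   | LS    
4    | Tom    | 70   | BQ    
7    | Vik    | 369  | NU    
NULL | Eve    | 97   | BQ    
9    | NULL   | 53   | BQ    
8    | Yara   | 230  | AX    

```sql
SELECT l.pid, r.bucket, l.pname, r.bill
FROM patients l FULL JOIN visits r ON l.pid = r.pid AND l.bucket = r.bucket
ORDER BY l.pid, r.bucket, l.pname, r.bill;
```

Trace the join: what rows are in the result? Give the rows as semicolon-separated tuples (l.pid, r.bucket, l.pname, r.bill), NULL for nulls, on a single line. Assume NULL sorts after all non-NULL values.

(1, NULL, Sara, NULL); (4, BQ, Nora, 70); (5, NULL, Alice, NULL); (6, NULL, Sara, NULL); (6, NULL, Sara, NULL); (6, NULL, Xin, NULL); (7, LS, NULL, 54); (8, NULL, Liam, NULL); (9, BQ, Heidi, 53); (NULL, AX, NULL, 230); (NULL, BQ, NULL, 97); (NULL, BQ, NULL, 113); (NULL, BQ, NULL, 330); (NULL, LS, NULL, 326); (NULL, NU, NULL, 369)

FULL OUTER JOIN keeps every row from both sides; unmatched rows get NULL for the other side's columns.
Matching on l.pid = r.pid AND l.bucket = r.bucket. A NULL in a compared column never satisfies the condition.
- l[0] pid=4, bucket=BQ → 1 match(es) in r → 1 row(s).
- l[1] pid=1, bucket=BQ → no match; kept with NULLs on the r side.
- l[2] pid=8, bucket=LS → no match; kept with NULLs on the r side.
- l[3] pid=6, bucket=NU → no match; kept with NULLs on the r side.
- l[4] pid=6, bucket=AX → no match; kept with NULLs on the r side.
- l[5] pid=7, bucket=LS → 1 match(es) in r → 1 row(s).
- l[6] pid=6, bucket=BQ → no match; kept with NULLs on the r side.
- l[7] pid=5, bucket=LS → no match; kept with NULLs on the r side.
- l[8] pid=9, bucket=BQ → 1 match(es) in r → 1 row(s).
- 6 row(s) from r found no l partner → padded with NULL.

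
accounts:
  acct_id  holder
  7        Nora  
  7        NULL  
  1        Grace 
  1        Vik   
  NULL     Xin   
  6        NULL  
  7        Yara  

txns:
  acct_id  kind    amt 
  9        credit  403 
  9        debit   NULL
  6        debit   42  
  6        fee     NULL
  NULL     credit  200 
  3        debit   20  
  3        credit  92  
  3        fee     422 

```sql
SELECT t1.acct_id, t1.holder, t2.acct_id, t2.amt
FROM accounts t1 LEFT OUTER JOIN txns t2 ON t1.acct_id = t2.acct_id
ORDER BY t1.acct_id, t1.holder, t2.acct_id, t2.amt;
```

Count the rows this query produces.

LEFT JOIN keeps every row from `accounts`; unmatched rows get NULL for `txns`'s columns.
Matching on t1.acct_id = t2.acct_id. A NULL in a compared column never satisfies the condition.
- t1 row (acct_id=7): no match → kept, t2 columns NULL.
- t1 row (acct_id=7): no match → kept, t2 columns NULL.
- t1 row (acct_id=1): no match → kept, t2 columns NULL.
- t1 row (acct_id=1): no match → kept, t2 columns NULL.
- t1 row (acct_id=NULL): no match → kept, t2 columns NULL.
- t1 row (acct_id=6): matches 2 t2 row(s) → 2 output row(s).
- t1 row (acct_id=7): no match → kept, t2 columns NULL.
Total: 2 matched + 6 padded = 8 rows.

8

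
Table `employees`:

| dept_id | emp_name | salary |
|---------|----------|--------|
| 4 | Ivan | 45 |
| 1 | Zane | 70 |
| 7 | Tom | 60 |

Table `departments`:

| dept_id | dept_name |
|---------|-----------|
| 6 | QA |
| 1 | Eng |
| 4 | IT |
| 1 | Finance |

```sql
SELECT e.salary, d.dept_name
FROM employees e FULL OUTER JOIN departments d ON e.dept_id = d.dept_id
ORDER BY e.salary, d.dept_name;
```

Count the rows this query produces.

FULL OUTER JOIN keeps every row from both sides; unmatched rows get NULL for the other side's columns.
Matching on e.dept_id = d.dept_id.
- e row (dept_id=4): matches 1 d row(s) → 1 output row(s).
- e row (dept_id=1): matches 2 d row(s) → 2 output row(s).
- e row (dept_id=7): no match → kept, d columns NULL.
- 1 row(s) from d found no e partner → padded with NULL.
Total: 3 matched + 2 padded = 5 rows.

5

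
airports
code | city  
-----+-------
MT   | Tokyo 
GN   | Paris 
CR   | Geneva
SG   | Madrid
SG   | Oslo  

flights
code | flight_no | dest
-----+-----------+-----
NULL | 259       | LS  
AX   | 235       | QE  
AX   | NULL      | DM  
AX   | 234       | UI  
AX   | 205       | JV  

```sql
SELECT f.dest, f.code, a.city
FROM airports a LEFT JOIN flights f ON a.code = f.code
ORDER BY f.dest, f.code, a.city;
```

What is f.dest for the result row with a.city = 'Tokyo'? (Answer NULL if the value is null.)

LEFT JOIN keeps every row from `airports`; unmatched rows get NULL for `flights`'s columns.
Matching on a.code = f.code. A NULL in a compared column never satisfies the condition.
- a (code=MT) has no partner → padded with NULL.
- a (code=GN) has no partner → padded with NULL.
- a (code=CR) has no partner → padded with NULL.
- a (code=SG) has no partner → padded with NULL.
- a (code=SG) has no partner → padded with NULL.

NULL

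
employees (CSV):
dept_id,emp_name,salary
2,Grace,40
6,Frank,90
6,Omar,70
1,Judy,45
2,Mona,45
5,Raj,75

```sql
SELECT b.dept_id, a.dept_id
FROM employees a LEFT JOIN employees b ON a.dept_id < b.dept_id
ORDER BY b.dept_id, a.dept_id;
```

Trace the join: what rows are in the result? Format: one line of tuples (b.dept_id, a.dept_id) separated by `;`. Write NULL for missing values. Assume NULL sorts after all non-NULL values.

LEFT JOIN keeps every row from `employees a`; unmatched rows get NULL for `employees b`'s columns.
Matching on a.dept_id < b.dept_id.
- a[0] dept_id=2 → 3 match(es) in b → 3 row(s).
- a[1] dept_id=6 → no match; kept with NULLs on the b side.
- a[2] dept_id=6 → no match; kept with NULLs on the b side.
- a[3] dept_id=1 → 5 match(es) in b → 5 row(s).
- a[4] dept_id=2 → 3 match(es) in b → 3 row(s).
- a[5] dept_id=5 → 2 match(es) in b → 2 row(s).

(2, 1); (2, 1); (5, 1); (5, 2); (5, 2); (6, 1); (6, 1); (6, 2); (6, 2); (6, 2); (6, 2); (6, 5); (6, 5); (NULL, 6); (NULL, 6)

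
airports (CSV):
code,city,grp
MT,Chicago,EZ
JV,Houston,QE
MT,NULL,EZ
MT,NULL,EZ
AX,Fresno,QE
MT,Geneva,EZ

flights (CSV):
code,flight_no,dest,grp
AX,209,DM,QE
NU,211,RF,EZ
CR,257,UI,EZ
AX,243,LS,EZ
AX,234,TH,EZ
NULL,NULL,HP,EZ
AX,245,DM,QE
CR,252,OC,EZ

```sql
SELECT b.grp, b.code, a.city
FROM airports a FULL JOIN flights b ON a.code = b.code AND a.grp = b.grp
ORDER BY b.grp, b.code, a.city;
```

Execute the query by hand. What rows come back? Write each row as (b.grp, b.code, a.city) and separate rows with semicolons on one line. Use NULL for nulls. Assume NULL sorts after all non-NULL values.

FULL OUTER JOIN keeps every row from both sides; unmatched rows get NULL for the other side's columns.
Matching on a.code = b.code AND a.grp = b.grp. A NULL in a compared column never satisfies the condition.
Matched pairs: 2; unmatched a rows kept: 5; unmatched b rows kept: 6.

(EZ, AX, NULL); (EZ, AX, NULL); (EZ, CR, NULL); (EZ, CR, NULL); (EZ, NU, NULL); (EZ, NULL, NULL); (QE, AX, Fresno); (QE, AX, Fresno); (NULL, NULL, Chicago); (NULL, NULL, Geneva); (NULL, NULL, Houston); (NULL, NULL, NULL); (NULL, NULL, NULL)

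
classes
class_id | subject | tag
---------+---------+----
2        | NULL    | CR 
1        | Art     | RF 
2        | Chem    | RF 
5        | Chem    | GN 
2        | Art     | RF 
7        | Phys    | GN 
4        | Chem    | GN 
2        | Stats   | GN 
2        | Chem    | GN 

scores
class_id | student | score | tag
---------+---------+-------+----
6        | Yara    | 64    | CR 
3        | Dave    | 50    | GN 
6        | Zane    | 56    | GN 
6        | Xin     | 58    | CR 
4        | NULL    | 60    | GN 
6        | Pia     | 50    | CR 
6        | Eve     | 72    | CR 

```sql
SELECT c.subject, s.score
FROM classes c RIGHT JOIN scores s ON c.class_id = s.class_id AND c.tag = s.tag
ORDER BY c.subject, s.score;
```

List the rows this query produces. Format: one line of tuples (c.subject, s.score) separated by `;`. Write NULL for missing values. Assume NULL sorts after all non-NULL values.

RIGHT JOIN keeps every row from `scores`; unmatched rows get NULL for `classes`'s columns.
Matching on c.class_id = s.class_id AND c.tag = s.tag.
- c (class_id=2, tag=CR) has no partner in s.
- c (class_id=1, tag=RF) has no partner in s.
- c (class_id=2, tag=RF) has no partner in s.
- c (class_id=5, tag=GN) has no partner in s.
- c (class_id=2, tag=RF) has no partner in s.
- c (class_id=7, tag=GN) has no partner in s.
- c (class_id=4, tag=GN) pairs with 1 row(s) of s.
- c (class_id=2, tag=GN) has no partner in s.
- c (class_id=2, tag=GN) has no partner in s.
- 6 row(s) from s found no c partner → padded with NULL.
After projecting and ordering:
c.subject | s.score
Chem | 60
NULL | 50
NULL | 50
NULL | 56
NULL | 58
NULL | 64
NULL | 72

(Chem, 60); (NULL, 50); (NULL, 50); (NULL, 56); (NULL, 58); (NULL, 64); (NULL, 72)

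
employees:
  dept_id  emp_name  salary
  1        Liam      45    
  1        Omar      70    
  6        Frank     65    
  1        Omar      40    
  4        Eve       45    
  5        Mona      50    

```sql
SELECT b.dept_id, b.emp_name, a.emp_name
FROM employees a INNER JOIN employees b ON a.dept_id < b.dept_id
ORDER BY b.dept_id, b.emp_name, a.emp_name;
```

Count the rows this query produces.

INNER JOIN keeps only pairs where the ON condition holds.
Matching on a.dept_id < b.dept_id.
- a row (dept_id=1): matches 3 b row(s) → 3 output row(s).
- a row (dept_id=1): matches 3 b row(s) → 3 output row(s).
- a row (dept_id=6): no match → dropped.
- a row (dept_id=1): matches 3 b row(s) → 3 output row(s).
- a row (dept_id=4): matches 2 b row(s) → 2 output row(s).
- a row (dept_id=5): matches 1 b row(s) → 1 output row(s).
Total: 12 rows.

12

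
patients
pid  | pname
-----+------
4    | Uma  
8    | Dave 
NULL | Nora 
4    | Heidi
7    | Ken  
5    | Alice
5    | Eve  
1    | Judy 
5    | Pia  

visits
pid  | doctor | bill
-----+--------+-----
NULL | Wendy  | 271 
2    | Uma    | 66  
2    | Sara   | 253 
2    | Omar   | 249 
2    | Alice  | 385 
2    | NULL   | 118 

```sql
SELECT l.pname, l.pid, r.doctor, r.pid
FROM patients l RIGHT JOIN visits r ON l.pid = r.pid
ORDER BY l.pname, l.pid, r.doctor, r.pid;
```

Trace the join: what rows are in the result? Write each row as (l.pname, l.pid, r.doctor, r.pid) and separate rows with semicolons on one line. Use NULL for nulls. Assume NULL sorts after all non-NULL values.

(NULL, NULL, Alice, 2); (NULL, NULL, Omar, 2); (NULL, NULL, Sara, 2); (NULL, NULL, Uma, 2); (NULL, NULL, Wendy, NULL); (NULL, NULL, NULL, 2)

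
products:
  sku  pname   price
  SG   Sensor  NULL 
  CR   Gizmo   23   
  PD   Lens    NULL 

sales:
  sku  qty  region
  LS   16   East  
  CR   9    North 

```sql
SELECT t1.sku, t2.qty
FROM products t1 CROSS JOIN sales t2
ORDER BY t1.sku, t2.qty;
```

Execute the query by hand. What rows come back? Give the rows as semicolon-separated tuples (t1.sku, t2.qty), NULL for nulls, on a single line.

(CR, 9); (CR, 16); (PD, 9); (PD, 16); (SG, 9); (SG, 16)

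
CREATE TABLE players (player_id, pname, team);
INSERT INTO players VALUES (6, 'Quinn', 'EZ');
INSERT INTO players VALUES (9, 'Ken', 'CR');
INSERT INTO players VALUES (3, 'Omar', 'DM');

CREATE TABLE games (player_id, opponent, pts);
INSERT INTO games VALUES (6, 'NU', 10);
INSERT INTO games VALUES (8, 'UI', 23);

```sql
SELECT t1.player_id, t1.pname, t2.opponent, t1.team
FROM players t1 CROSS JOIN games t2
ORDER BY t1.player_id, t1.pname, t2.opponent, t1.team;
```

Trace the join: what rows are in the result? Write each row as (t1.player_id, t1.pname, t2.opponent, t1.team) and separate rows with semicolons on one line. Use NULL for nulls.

CROSS JOIN pairs every row of `players` with every row of `games`: 3 × 2 = 6 rows.

(3, Omar, NU, DM); (3, Omar, UI, DM); (6, Quinn, NU, EZ); (6, Quinn, UI, EZ); (9, Ken, NU, CR); (9, Ken, UI, CR)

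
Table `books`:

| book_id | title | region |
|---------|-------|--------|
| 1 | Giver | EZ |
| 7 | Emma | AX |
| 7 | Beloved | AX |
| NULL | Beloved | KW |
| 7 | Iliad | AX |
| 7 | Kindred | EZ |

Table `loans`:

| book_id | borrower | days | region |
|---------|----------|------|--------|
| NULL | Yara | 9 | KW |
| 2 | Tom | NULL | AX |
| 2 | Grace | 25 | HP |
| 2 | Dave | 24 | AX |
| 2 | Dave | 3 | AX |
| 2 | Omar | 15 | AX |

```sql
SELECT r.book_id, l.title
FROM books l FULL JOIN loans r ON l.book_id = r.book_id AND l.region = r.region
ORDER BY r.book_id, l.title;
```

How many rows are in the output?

FULL OUTER JOIN keeps every row from both sides; unmatched rows get NULL for the other side's columns.
Matching on l.book_id = r.book_id AND l.region = r.region. A NULL in a compared column never satisfies the condition.
- l (book_id=1, region=EZ) has no partner → padded with NULL.
- l (book_id=7, region=AX) has no partner → padded with NULL.
- l (book_id=7, region=AX) has no partner → padded with NULL.
- l (book_id=NULL, region=KW) has no partner → padded with NULL.
- l (book_id=7, region=AX) has no partner → padded with NULL.
- l (book_id=7, region=EZ) has no partner → padded with NULL.
- 6 r row(s) had no l match → kept, l columns NULL.
Total: 0 matched + 12 padded = 12 rows.

12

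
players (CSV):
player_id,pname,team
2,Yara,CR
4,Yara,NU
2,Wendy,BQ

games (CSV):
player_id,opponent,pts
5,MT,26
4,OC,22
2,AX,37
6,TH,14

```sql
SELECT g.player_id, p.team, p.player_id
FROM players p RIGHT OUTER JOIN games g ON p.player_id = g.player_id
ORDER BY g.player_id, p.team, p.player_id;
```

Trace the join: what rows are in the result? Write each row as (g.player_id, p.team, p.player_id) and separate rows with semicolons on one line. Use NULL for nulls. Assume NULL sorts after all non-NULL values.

(2, BQ, 2); (2, CR, 2); (4, NU, 4); (5, NULL, NULL); (6, NULL, NULL)

RIGHT JOIN keeps every row from `games`; unmatched rows get NULL for `players`'s columns.
Matching on p.player_id = g.player_id.
- p (player_id=2) pairs with 1 row(s) of g.
- p (player_id=4) pairs with 1 row(s) of g.
- p (player_id=2) pairs with 1 row(s) of g.
- 2 row(s) from g found no p partner → padded with NULL.
After projecting and ordering:
g.player_id | p.team | p.player_id
2 | BQ | 2
2 | CR | 2
4 | NU | 4
5 | NULL | NULL
6 | NULL | NULL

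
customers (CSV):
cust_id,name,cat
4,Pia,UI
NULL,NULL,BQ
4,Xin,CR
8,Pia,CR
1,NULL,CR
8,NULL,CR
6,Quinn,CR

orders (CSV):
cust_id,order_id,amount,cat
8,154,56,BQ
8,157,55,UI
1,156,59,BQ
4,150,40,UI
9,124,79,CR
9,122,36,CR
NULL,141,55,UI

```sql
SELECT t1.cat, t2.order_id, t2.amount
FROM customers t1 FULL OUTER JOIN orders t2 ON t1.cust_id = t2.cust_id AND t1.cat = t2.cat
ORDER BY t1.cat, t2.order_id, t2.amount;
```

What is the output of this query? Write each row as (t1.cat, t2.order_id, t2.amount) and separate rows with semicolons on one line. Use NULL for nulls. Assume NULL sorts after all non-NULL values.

(BQ, NULL, NULL); (CR, NULL, NULL); (CR, NULL, NULL); (CR, NULL, NULL); (CR, NULL, NULL); (CR, NULL, NULL); (UI, 150, 40); (NULL, 122, 36); (NULL, 124, 79); (NULL, 141, 55); (NULL, 154, 56); (NULL, 156, 59); (NULL, 157, 55)

FULL OUTER JOIN keeps every row from both sides; unmatched rows get NULL for the other side's columns.
Matching on t1.cust_id = t2.cust_id AND t1.cat = t2.cat. A NULL in a compared column never satisfies the condition.
- t1[0] cust_id=4, cat=UI → 1 match(es) in t2 → 1 row(s).
- t1[1] cust_id=NULL, cat=BQ → no match; kept with NULLs on the t2 side.
- t1[2] cust_id=4, cat=CR → no match; kept with NULLs on the t2 side.
- t1[3] cust_id=8, cat=CR → no match; kept with NULLs on the t2 side.
- t1[4] cust_id=1, cat=CR → no match; kept with NULLs on the t2 side.
- t1[5] cust_id=8, cat=CR → no match; kept with NULLs on the t2 side.
- t1[6] cust_id=6, cat=CR → no match; kept with NULLs on the t2 side.
- 6 t2 row(s) had no t1 match → kept, t1 columns NULL.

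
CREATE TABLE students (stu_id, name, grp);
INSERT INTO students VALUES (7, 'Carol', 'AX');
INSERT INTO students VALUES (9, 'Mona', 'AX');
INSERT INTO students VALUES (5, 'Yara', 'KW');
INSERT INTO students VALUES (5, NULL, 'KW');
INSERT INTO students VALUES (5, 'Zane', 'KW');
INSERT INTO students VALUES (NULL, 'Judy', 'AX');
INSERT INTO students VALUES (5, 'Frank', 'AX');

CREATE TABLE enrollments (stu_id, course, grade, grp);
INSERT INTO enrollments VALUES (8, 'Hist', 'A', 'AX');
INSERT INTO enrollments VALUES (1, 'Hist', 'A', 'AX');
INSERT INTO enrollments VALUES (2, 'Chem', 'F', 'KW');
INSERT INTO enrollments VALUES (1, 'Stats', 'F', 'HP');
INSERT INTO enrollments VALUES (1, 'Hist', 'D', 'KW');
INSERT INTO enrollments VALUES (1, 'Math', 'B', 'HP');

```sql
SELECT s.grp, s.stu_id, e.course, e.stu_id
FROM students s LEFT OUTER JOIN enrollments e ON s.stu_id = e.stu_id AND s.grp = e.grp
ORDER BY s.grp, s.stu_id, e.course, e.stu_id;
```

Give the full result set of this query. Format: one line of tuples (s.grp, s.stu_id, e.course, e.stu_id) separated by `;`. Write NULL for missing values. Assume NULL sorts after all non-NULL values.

LEFT JOIN keeps every row from `students`; unmatched rows get NULL for `enrollments`'s columns.
Matching on s.stu_id = e.stu_id AND s.grp = e.grp. A NULL in a compared column never satisfies the condition.
- s (stu_id=7, grp=AX) has no partner → padded with NULL.
- s (stu_id=9, grp=AX) has no partner → padded with NULL.
- s (stu_id=5, grp=KW) has no partner → padded with NULL.
- s (stu_id=5, grp=KW) has no partner → padded with NULL.
- s (stu_id=5, grp=KW) has no partner → padded with NULL.
- s (stu_id=NULL, grp=AX) has no partner → padded with NULL.
- s (stu_id=5, grp=AX) has no partner → padded with NULL.
After projecting and ordering:
s.grp | s.stu_id | e.course | e.stu_id
AX | 5 | NULL | NULL
AX | 7 | NULL | NULL
AX | 9 | NULL | NULL
AX | NULL | NULL | NULL
KW | 5 | NULL | NULL
KW | 5 | NULL | NULL
KW | 5 | NULL | NULL

(AX, 5, NULL, NULL); (AX, 7, NULL, NULL); (AX, 9, NULL, NULL); (AX, NULL, NULL, NULL); (KW, 5, NULL, NULL); (KW, 5, NULL, NULL); (KW, 5, NULL, NULL)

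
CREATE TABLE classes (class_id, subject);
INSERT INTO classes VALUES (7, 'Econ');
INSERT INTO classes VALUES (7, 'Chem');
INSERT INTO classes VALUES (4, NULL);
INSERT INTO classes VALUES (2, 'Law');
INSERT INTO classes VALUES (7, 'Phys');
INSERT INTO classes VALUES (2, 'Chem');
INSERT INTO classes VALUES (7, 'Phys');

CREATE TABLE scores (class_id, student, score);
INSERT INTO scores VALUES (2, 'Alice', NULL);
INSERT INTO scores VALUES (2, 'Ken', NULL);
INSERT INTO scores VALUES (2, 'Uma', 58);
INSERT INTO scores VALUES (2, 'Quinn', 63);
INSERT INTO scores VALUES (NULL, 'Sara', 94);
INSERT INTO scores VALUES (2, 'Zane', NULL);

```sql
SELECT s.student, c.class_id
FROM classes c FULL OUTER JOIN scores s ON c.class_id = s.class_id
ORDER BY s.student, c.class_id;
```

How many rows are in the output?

FULL OUTER JOIN keeps every row from both sides; unmatched rows get NULL for the other side's columns.
Matching on c.class_id = s.class_id. A NULL in a compared column never satisfies the condition.
- c (class_id=7) has no partner → padded with NULL.
- c (class_id=7) has no partner → padded with NULL.
- c (class_id=4) has no partner → padded with NULL.
- c (class_id=2) pairs with 5 row(s) of s.
- c (class_id=7) has no partner → padded with NULL.
- c (class_id=2) pairs with 5 row(s) of s.
- c (class_id=7) has no partner → padded with NULL.
- plus 1 unmatched s row(s), each kept with NULL c columns.
Total: 10 matched + 6 padded = 16 rows.

16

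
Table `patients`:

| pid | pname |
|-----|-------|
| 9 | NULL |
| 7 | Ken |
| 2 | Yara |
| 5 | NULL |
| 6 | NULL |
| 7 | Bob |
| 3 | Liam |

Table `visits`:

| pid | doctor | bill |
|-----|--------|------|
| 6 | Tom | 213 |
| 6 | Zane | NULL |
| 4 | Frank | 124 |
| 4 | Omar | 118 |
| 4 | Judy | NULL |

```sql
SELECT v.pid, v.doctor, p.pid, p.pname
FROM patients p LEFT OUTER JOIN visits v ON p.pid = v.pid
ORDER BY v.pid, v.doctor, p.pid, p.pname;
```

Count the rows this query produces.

LEFT JOIN keeps every row from `patients`; unmatched rows get NULL for `visits`'s columns.
Matching on p.pid = v.pid.
Matched pairs: 2; unmatched p rows kept: 6.
Total: 2 matched + 6 padded = 8 rows.

8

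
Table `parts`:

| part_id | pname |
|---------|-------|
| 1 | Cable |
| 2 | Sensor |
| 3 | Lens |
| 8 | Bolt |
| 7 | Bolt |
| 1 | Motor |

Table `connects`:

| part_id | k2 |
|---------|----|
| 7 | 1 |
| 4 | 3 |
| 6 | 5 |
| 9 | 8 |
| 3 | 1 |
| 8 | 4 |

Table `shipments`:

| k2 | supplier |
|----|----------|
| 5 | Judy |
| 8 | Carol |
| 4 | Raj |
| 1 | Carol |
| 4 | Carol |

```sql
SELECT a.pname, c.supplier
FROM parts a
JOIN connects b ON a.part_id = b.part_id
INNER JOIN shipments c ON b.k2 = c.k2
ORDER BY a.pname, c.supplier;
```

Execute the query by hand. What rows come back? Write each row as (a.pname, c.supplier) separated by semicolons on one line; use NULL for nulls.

Step 1 — a INNER JOIN b on part_id → 3 row(s).
Then INNER JOIN `shipments c` on k2: keep only rows whose b.k2 appears in c.

(Bolt, Carol); (Bolt, Carol); (Bolt, Raj); (Lens, Carol)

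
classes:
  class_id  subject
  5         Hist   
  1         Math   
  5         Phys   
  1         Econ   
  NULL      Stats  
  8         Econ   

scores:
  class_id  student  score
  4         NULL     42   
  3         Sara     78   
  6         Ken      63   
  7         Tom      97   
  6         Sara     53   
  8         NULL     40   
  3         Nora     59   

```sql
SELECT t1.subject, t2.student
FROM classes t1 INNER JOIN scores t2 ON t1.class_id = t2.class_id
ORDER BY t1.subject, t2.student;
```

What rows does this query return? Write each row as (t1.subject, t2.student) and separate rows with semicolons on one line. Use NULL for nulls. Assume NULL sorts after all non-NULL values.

INNER JOIN keeps only pairs where the ON condition holds.
Matching on t1.class_id = t2.class_id. A NULL in a compared column never satisfies the condition.
- class_id=5: no matching t2 row, dropped.
- class_id=1: no matching t2 row, dropped.
- class_id=5: no matching t2 row, dropped.
- class_id=1: no matching t2 row, dropped.
- class_id=NULL: no matching t2 row, dropped.
- class_id=8: 1 matching t2 row(s), so 1 row(s) emitted.
After projecting and ordering:
t1.subject | t2.student
Econ | NULL

(Econ, NULL)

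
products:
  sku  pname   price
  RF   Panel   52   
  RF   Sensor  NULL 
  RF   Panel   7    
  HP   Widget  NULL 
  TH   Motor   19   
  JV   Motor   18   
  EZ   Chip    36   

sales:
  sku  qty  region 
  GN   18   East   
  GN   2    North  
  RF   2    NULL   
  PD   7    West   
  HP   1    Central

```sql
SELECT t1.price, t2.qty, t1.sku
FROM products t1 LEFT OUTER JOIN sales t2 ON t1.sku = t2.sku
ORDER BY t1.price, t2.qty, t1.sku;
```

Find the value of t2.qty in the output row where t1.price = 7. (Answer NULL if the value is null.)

2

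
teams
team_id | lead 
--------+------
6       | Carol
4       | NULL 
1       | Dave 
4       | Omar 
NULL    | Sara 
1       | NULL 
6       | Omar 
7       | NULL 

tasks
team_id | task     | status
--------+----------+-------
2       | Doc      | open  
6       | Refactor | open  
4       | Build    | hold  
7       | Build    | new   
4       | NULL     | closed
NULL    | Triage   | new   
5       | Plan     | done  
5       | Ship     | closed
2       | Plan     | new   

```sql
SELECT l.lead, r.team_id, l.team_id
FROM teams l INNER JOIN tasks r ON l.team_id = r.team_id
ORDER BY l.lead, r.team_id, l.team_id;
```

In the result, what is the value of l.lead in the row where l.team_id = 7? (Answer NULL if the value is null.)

NULL

INNER JOIN keeps only pairs where the ON condition holds.
Matching on l.team_id = r.team_id. A NULL in a compared column never satisfies the condition.
Matched pairs: 7.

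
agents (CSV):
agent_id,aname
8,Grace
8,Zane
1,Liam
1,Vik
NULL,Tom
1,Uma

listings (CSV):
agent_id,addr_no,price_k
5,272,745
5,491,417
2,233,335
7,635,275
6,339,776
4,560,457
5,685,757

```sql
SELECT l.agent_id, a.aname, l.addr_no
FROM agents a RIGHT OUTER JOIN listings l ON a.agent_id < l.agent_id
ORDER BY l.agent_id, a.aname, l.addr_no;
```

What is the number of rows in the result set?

21

RIGHT JOIN keeps every row from `listings`; unmatched rows get NULL for `agents`'s columns.
Matching on a.agent_id < l.agent_id. A NULL in a compared column never satisfies the condition.
Matched pairs: 21; unmatched l rows kept: 0.
Total: 21 rows.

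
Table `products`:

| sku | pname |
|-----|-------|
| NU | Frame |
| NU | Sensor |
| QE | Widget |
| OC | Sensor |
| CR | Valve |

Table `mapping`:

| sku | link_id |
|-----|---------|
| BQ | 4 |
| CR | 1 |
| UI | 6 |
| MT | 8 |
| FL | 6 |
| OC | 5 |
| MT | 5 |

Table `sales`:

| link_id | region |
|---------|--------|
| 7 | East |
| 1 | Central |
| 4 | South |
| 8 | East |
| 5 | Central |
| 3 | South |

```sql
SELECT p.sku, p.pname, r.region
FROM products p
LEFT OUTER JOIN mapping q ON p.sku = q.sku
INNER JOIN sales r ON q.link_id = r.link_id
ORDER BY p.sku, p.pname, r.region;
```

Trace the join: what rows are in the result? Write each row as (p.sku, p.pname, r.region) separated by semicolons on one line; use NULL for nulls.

Evaluate left to right. First `products p LEFT JOIN mapping q` on sku: 5 row(s).
Then INNER JOIN `sales r` on link_id: keep only rows whose q.link_id appears in r.

(CR, Valve, Central); (OC, Sensor, Central)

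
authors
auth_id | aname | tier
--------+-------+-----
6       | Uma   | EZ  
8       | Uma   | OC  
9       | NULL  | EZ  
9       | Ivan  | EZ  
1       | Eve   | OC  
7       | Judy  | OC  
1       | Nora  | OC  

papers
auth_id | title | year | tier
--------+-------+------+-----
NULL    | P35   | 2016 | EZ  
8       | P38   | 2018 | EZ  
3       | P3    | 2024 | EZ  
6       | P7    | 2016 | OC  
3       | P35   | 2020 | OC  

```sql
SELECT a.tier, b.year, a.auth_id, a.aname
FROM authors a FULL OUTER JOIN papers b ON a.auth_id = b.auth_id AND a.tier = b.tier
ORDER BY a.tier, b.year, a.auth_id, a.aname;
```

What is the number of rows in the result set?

12

FULL OUTER JOIN keeps every row from both sides; unmatched rows get NULL for the other side's columns.
Matching on a.auth_id = b.auth_id AND a.tier = b.tier. A NULL in a compared column never satisfies the condition.
- auth_id=6, tier=EZ: no b row matches, row kept with b columns NULL.
- auth_id=8, tier=OC: no b row matches, row kept with b columns NULL.
- auth_id=9, tier=EZ: no b row matches, row kept with b columns NULL.
- auth_id=9, tier=EZ: no b row matches, row kept with b columns NULL.
- auth_id=1, tier=OC: no b row matches, row kept with b columns NULL.
- auth_id=7, tier=OC: no b row matches, row kept with b columns NULL.
- auth_id=1, tier=OC: no b row matches, row kept with b columns NULL.
- plus 5 unmatched b row(s), each kept with NULL a columns.
Total: 0 matched + 12 padded = 12 rows.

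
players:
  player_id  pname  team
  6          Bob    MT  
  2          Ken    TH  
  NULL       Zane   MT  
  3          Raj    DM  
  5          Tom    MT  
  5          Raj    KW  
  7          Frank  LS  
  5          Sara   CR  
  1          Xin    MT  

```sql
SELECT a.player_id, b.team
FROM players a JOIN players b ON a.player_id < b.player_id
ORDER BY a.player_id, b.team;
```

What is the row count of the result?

INNER JOIN keeps only pairs where the ON condition holds.
Matching on a.player_id < b.player_id. A NULL in a compared column never satisfies the condition.
- player_id=6: 1 matching b row(s), so 1 row(s) emitted.
- player_id=2: 6 matching b row(s), so 6 row(s) emitted.
- player_id=NULL: no matching b row, dropped.
- player_id=3: 5 matching b row(s), so 5 row(s) emitted.
- player_id=5: 2 matching b row(s), so 2 row(s) emitted.
- player_id=5: 2 matching b row(s), so 2 row(s) emitted.
- player_id=7: no matching b row, dropped.
- player_id=5: 2 matching b row(s), so 2 row(s) emitted.
- player_id=1: 7 matching b row(s), so 7 row(s) emitted.
Total: 25 rows.

25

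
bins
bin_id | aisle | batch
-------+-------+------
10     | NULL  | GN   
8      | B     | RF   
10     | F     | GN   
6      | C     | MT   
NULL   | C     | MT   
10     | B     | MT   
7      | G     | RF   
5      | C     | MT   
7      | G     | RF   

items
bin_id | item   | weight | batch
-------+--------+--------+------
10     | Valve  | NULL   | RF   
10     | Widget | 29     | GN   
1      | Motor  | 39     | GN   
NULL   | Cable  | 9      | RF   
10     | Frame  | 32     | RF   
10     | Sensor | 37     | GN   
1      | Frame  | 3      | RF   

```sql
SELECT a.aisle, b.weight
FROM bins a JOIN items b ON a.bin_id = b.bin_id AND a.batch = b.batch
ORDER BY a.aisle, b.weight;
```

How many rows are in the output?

INNER JOIN keeps only pairs where the ON condition holds.
Matching on a.bin_id = b.bin_id AND a.batch = b.batch. A NULL in a compared column never satisfies the condition.
Matched pairs: 4.
Total: 4 rows.

4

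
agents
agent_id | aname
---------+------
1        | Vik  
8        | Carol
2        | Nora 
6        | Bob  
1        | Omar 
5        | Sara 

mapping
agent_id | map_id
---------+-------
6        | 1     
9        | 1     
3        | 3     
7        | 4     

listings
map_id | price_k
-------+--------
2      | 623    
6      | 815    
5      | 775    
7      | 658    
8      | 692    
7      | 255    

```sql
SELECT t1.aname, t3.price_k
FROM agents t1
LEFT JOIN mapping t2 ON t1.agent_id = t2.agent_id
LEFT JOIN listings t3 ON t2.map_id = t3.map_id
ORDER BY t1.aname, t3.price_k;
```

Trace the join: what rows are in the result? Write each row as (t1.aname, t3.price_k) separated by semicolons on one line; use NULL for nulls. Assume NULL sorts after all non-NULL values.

(Bob, NULL); (Carol, NULL); (Nora, NULL); (Omar, NULL); (Sara, NULL); (Vik, NULL)

Evaluate left to right. First `agents t1 LEFT JOIN mapping t2` on agent_id: 6 row(s).
Then LEFT JOIN `listings t3` on map_id: each of those 6 rows is kept; rows whose t2.map_id has no match in t3 get NULL for t3's columns.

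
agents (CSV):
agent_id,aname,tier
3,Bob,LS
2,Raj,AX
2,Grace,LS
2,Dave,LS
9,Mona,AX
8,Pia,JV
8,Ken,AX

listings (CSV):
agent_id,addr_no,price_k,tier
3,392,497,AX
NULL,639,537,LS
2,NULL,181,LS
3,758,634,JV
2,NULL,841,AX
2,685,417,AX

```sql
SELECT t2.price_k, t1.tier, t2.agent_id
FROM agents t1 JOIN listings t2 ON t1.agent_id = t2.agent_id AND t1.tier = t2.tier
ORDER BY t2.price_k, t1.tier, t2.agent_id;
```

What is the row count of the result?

4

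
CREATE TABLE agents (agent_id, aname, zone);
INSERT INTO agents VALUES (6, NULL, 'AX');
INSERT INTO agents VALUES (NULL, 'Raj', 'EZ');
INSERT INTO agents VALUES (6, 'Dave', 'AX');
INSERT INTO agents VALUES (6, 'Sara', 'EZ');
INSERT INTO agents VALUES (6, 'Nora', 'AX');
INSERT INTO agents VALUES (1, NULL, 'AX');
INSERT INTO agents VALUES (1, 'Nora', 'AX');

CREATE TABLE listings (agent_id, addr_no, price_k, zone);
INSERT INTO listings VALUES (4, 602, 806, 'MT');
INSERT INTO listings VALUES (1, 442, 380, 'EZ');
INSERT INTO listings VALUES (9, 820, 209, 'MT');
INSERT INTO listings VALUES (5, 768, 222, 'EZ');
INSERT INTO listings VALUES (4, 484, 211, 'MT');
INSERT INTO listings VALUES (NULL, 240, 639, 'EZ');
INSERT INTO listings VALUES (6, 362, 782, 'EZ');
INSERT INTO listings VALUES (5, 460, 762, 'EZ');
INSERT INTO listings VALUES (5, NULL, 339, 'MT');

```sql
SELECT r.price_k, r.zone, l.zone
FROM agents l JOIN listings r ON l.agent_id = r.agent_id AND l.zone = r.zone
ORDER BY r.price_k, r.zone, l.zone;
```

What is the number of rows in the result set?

INNER JOIN keeps only pairs where the ON condition holds.
Matching on l.agent_id = r.agent_id AND l.zone = r.zone. A NULL in a compared column never satisfies the condition.
Matched pairs: 1.
Total: 1 rows.

1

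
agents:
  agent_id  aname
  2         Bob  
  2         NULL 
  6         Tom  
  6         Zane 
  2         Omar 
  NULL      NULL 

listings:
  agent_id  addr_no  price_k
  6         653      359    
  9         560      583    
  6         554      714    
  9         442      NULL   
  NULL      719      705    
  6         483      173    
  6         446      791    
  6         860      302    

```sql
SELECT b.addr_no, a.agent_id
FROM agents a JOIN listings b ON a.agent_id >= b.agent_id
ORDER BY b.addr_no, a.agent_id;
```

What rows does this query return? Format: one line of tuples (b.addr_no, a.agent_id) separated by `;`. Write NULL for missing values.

(446, 6); (446, 6); (483, 6); (483, 6); (554, 6); (554, 6); (653, 6); (653, 6); (860, 6); (860, 6)

INNER JOIN keeps only pairs where the ON condition holds.
Matching on a.agent_id >= b.agent_id. A NULL in a compared column never satisfies the condition.
- a[0] agent_id=2 → no match; dropped.
- a[1] agent_id=2 → no match; dropped.
- a[2] agent_id=6 → 5 match(es) in b → 5 row(s).
- a[3] agent_id=6 → 5 match(es) in b → 5 row(s).
- a[4] agent_id=2 → no match; dropped.
- a[5] agent_id=NULL → no match; dropped.
After projecting and ordering:
b.addr_no | a.agent_id
446 | 6
446 | 6
483 | 6
483 | 6
554 | 6
554 | 6
653 | 6
653 | 6
860 | 6
860 | 6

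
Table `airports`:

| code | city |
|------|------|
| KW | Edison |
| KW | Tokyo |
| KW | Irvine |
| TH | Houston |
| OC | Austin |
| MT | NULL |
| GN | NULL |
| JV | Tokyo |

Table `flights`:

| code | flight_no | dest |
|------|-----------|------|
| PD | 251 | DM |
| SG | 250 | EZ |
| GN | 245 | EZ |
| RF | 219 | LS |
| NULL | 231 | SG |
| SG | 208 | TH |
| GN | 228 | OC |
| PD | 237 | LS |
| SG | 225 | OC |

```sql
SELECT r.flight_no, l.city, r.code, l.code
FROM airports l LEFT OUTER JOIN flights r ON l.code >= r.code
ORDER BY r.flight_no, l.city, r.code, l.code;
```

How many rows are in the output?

22

LEFT JOIN keeps every row from `airports`; unmatched rows get NULL for `flights`'s columns.
Matching on l.code >= r.code. A NULL in a compared column never satisfies the condition.
Matched pairs: 22; unmatched l rows kept: 0.
Total: 22 rows.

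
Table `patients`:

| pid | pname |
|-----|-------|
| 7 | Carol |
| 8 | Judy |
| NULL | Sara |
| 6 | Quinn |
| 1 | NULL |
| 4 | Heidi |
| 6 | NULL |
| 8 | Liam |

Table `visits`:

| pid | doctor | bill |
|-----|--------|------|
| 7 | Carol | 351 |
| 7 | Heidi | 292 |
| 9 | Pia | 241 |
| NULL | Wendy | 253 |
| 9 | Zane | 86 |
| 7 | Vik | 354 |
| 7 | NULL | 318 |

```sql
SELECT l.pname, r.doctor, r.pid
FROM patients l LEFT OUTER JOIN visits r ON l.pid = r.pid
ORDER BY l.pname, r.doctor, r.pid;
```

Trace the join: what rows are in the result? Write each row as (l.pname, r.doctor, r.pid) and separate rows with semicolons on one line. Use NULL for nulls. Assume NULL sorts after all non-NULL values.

LEFT JOIN keeps every row from `patients`; unmatched rows get NULL for `visits`'s columns.
Matching on l.pid = r.pid. A NULL in a compared column never satisfies the condition.
Matched pairs: 4; unmatched l rows kept: 7.

(Carol, Carol, 7); (Carol, Heidi, 7); (Carol, Vik, 7); (Carol, NULL, 7); (Heidi, NULL, NULL); (Judy, NULL, NULL); (Liam, NULL, NULL); (Quinn, NULL, NULL); (Sara, NULL, NULL); (NULL, NULL, NULL); (NULL, NULL, NULL)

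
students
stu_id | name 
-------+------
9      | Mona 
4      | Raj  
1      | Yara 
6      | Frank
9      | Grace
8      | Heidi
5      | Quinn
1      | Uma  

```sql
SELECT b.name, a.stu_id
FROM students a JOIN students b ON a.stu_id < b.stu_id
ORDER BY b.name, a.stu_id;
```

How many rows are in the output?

26

INNER JOIN keeps only pairs where the ON condition holds.
Matching on a.stu_id < b.stu_id.
- a[0] stu_id=9 → no match; dropped.
- a[1] stu_id=4 → 5 match(es) in b → 5 row(s).
- a[2] stu_id=1 → 6 match(es) in b → 6 row(s).
- a[3] stu_id=6 → 3 match(es) in b → 3 row(s).
- a[4] stu_id=9 → no match; dropped.
- a[5] stu_id=8 → 2 match(es) in b → 2 row(s).
- a[6] stu_id=5 → 4 match(es) in b → 4 row(s).
- a[7] stu_id=1 → 6 match(es) in b → 6 row(s).
Total: 26 rows.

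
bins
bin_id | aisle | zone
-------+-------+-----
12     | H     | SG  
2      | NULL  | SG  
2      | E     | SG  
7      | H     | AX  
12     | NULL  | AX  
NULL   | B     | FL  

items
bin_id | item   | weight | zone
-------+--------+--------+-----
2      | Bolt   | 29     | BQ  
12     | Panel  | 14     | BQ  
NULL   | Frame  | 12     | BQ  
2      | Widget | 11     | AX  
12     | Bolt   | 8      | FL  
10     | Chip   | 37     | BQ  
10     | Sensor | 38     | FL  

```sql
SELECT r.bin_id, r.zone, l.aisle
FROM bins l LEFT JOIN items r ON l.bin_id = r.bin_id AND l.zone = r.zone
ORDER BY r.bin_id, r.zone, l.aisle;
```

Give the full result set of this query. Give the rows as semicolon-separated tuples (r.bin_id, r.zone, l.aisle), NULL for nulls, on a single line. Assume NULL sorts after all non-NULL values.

(NULL, NULL, B); (NULL, NULL, E); (NULL, NULL, H); (NULL, NULL, H); (NULL, NULL, NULL); (NULL, NULL, NULL)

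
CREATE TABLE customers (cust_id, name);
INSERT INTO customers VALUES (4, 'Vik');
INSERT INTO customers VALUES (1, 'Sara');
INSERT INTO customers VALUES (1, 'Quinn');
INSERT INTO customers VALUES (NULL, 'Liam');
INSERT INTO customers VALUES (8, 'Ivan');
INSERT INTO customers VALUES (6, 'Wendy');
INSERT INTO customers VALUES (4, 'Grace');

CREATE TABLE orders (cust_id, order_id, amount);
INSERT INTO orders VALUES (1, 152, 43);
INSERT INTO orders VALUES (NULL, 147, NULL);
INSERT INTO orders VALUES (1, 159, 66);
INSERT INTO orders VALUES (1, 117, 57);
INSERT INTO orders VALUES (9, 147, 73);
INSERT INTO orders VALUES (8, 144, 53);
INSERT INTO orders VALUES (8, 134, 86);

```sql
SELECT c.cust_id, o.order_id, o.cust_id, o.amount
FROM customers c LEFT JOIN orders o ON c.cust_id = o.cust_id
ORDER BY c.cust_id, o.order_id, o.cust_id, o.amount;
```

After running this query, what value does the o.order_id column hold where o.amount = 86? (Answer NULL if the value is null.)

134

LEFT JOIN keeps every row from `customers`; unmatched rows get NULL for `orders`'s columns.
Matching on c.cust_id = o.cust_id. A NULL in a compared column never satisfies the condition.
- c row (cust_id=4): no match → kept, o columns NULL.
- c row (cust_id=1): matches 3 o row(s) → 3 output row(s).
- c row (cust_id=1): matches 3 o row(s) → 3 output row(s).
- c row (cust_id=NULL): no match → kept, o columns NULL.
- c row (cust_id=8): matches 2 o row(s) → 2 output row(s).
- c row (cust_id=6): no match → kept, o columns NULL.
- c row (cust_id=4): no match → kept, o columns NULL.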